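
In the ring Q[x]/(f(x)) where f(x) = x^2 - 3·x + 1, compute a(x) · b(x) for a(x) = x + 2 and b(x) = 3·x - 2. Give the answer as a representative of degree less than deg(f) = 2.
First multiply in Q[x] without reducing: a · b = 3·x^2 + 4·x - 4. Now divide by f(x) = x^2 - 3·x + 1, eliminating the leading term at each step:
  leading term 3·x^2: subtract (3)·f(x) = 3·x^2 - 9·x + 3, leaving 13·x - 7
The degree is now < 2, so this is the remainder. Hence a · b ≡ 13·x - 7 in Q[x]/(f).

Final answer: a · b ≡ 13·x - 7 (mod f(x))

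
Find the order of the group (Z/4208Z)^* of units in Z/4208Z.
(Z/4208Z)^* consists of the classes a with gcd(a, 4208) = 1, so its order is φ(4208). φ is multiplicative, with φ(p^e) = p^e − p^(e−1). Factorise 4208 = 2^4 · 263. Then
  φ(4208) = (2^4 − 2^3) · (263 − 1) = 8 · 262 = 2096.
Thus |(Z/4208Z)^*| = 2096.

Final answer: |(Z/4208Z)^*| = 2096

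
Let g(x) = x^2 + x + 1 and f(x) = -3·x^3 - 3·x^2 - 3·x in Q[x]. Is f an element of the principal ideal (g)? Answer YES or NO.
In Q[x] the ideal (g) consists of all multiples of g, so f ∈ (g) iff g | f, i.e. iff the remainder of f on division by g is 0. Divide f by g (g is monic, so eliminate the leading term of the running remainder at each step):
  leading term -3·x^3: subtract (-3·x)·g(x) = -3·x^3 - 3·x^2 - 3·x, leaving 0
The remainder is 0, so f(x) = g(x) · h(x) with h(x) = -3·x. Hence g | f, i.e. f ∈ (g).

Final answer: YES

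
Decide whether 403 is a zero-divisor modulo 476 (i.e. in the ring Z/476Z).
gcd(403, 476) = 1, so 403 is a unit in Z/476Z (it has a multiplicative inverse). A unit cannot be a zero-divisor: if 403·b ≡ 0 then multiplying both sides by 403^(−1) gives b ≡ 0. So 403 is not a zero-divisor.

Final answer: NO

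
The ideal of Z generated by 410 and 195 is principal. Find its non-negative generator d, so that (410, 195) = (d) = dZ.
In the PID Z, (a, b) is generated by gcd(a, b). Compute gcd(410, 195) with the extended Euclidean algorithm, tracking rows (r, s, t) with s·410 + t·195 = r:
  row A: (410, 1, 0)   [1·410 + 0·195 = 410]
  row B: (195, 0, 1)   [0·410 + 1·195 = 195]
  410 = 2·195 + 20   → row C = row A − 2·row B = (20, 1, −2)   [check: 1·410 − 2·195 = 20]
  195 = 9·20 + 15   → row D = row B − 9·row C = (15, −9, 19)   [check: −9·410 + 19·195 = 15]
  20 = 1·15 + 5   → row E = row C − 1·row D = (5, 10, −21)   [check: 10·410 − 21·195 = 5]
  15 = 3·5 + 0   → remainder 0, stop. gcd = 5 (last nonzero row E).
So gcd(410, 195) = 5, with Bézout identity 10·410 − 21·195 = 5. Containment (⊇): the Bézout identity exhibits 5 as an element of (410, 195), giving (5) ⊆ (410, 195). Containment (⊆): since 5 | 410 and 5 | 195 (410 = 5·82, 195 = 5·39), every Z-linear combination of 410 and 195 is divisible by 5, so (410, 195) ⊆ (5). Therefore (410, 195) = (5), d = 5.

Final answer: (410, 195) = (5); d = 5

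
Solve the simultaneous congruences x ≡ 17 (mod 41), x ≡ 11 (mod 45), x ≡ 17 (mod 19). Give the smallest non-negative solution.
The moduli 41, 45, 19 are pairwise coprime, so by the CRT there is a unique solution mod 41·45·19 = 35055.
Solve by successive substitution. Start with x ≡ 17 (mod 41).
  Combine with x ≡ 11 (mod 45): write x = 17 + 41·t and require 17 + 41·t ≡ 11 (mod 45), i.e. 41·t ≡ 11 − 17 ≡ 39 (mod 45). Since 41^(−1) ≡ 11 (mod 45), t ≡ 11·39 ≡ 24 (mod 45). So x ≡ 17 + 41·24 = 1001 (mod 1845).
  Combine with x ≡ 17 (mod 19): write x = 1001 + 1845·t and require 1001 + 1845·t ≡ 17 (mod 19), i.e. 1845·t ≡ 17 − 1001 ≡ 4 (mod 19). Since 1845^(−1) ≡ 10 (mod 19) (1845 ≡ 2 (mod 19)), t ≡ 10·4 ≡ 2 (mod 19). So x ≡ 1001 + 1845·2 = 4691 (mod 35055).
Unique solution in [0, 35055): x = 4691.

Final answer: x ≡ 4691 (mod 35055); the representative in [0, 35055) is 4691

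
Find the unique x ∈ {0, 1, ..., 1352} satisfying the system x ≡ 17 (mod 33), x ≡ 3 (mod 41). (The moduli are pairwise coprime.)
x ≡ 413 (mod 1353); the representative in [0, 1353) is 413

The moduli 33, 41 are pairwise coprime, so by the CRT there is a unique solution mod 33·41 = 1353.
Solve by successive substitution. Start with x ≡ 17 (mod 33).
  Combine with x ≡ 3 (mod 41): write x = 17 + 33·t and require 17 + 33·t ≡ 3 (mod 41), i.e. 33·t ≡ 3 − 17 ≡ 27 (mod 41). Since 33^(−1) ≡ 5 (mod 41), t ≡ 5·27 ≡ 12 (mod 41). So x ≡ 17 + 33·12 = 413 (mod 1353).
Unique solution in [0, 1353): x = 413.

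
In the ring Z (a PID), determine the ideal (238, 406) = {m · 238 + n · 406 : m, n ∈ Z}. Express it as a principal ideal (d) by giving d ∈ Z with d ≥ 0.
(238, 406) = (14); d = 14

In the PID Z, (a, b) is generated by gcd(a, b). Compute gcd(406, 238) with the extended Euclidean algorithm, tracking rows (r, s, t) with s·406 + t·238 = r:
  row A: (406, 1, 0)   [1·406 + 0·238 = 406]
  row B: (238, 0, 1)   [0·406 + 1·238 = 238]
  406 = 1·238 + 168   → row C = row A − 1·row B = (168, 1, −1)   [check: 1·406 − 1·238 = 168]
  238 = 1·168 + 70   → row D = row B − 1·row C = (70, −1, 2)   [check: −1·406 + 2·238 = 70]
  168 = 2·70 + 28   → row E = row C − 2·row D = (28, 3, −5)   [check: 3·406 − 5·238 = 28]
  70 = 2·28 + 14   → row F = row D − 2·row E = (14, −7, 12)   [check: −7·406 + 12·238 = 14]
  28 = 2·14 + 0   → remainder 0, stop. gcd = 14 (last nonzero row F).
So gcd(238, 406) = 14, with Bézout identity −7·406 + 12·238 = 14. Containment (⊇): the Bézout identity exhibits 14 as an element of (238, 406), giving (14) ⊆ (238, 406). Containment (⊆): since 14 | 238 and 14 | 406 (238 = 14·17, 406 = 14·29), every Z-linear combination of 238 and 406 is divisible by 14, so (238, 406) ⊆ (14). Therefore (238, 406) = (14), d = 14.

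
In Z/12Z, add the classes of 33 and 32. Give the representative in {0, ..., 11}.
Reduce the summands first: 33 ≡ 9, 32 ≡ 8 (mod 12), so 33 + 32 ≡ 9 + 8 (mod 12). 9 + 8 = 17; 17 = 1·12 + 5, so (33 + 32) mod 12 = 5.

Final answer: 5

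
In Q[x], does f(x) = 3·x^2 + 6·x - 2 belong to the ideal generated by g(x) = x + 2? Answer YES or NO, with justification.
NO

In Q[x] the ideal (g) consists of all multiples of g, so f ∈ (g) iff g | f, i.e. iff the remainder of f on division by g is 0. Divide f by g (g is monic, so eliminate the leading term of the running remainder at each step):
  leading term 3·x^2: subtract (3·x)·g(x) = 3·x^2 + 6·x, leaving -2
The remainder r(x) = -2 ≠ 0 (and deg r < deg g), so g ∤ f, i.e. f ∉ (g).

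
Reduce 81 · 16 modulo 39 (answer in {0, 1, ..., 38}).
9

Reduce the factors first: 81 ≡ 3 (mod 39), so 81 · 16 ≡ 3 · 16 (mod 39). 3 · 16 = 48. Dividing by 39: 48 = 1·39 + 9. So (81 · 16) mod 39 = 9.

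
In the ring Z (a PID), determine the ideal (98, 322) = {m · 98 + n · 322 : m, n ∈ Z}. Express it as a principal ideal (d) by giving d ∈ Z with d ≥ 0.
(98, 322) = (14); d = 14

In the PID Z, (a, b) is generated by gcd(a, b). Compute gcd(322, 98) with the extended Euclidean algorithm, tracking rows (r, s, t) with s·322 + t·98 = r:
  row A: (322, 1, 0)   [1·322 + 0·98 = 322]
  row B: (98, 0, 1)   [0·322 + 1·98 = 98]
  322 = 3·98 + 28   → row C = row A − 3·row B = (28, 1, −3)   [check: 1·322 − 3·98 = 28]
  98 = 3·28 + 14   → row D = row B − 3·row C = (14, −3, 10)   [check: −3·322 + 10·98 = 14]
  28 = 2·14 + 0   → remainder 0, stop. gcd = 14 (last nonzero row D).
So gcd(98, 322) = 14, with Bézout identity −3·322 + 10·98 = 14. Containment (⊇): the Bézout identity exhibits 14 as an element of (98, 322), giving (14) ⊆ (98, 322). Containment (⊆): since 14 | 98 and 14 | 322 (98 = 14·7, 322 = 14·23), every Z-linear combination of 98 and 322 is divisible by 14, so (98, 322) ⊆ (14). Therefore (98, 322) = (14), d = 14.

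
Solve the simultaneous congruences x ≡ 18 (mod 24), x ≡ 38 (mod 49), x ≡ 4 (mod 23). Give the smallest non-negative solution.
x ≡ 234 (mod 27048); the representative in [0, 27048) is 234

The moduli 24, 49, 23 are pairwise coprime, so by the CRT there is a unique solution mod 24·49·23 = 27048.
Solve by successive substitution. Start with x ≡ 18 (mod 24).
  Combine with x ≡ 38 (mod 49): write x = 18 + 24·t and require 18 + 24·t ≡ 38 (mod 49), i.e. 24·t ≡ 38 − 18 ≡ 20 (mod 49). Since 24^(−1) ≡ 47 (mod 49), t ≡ 47·20 ≡ 9 (mod 49). So x ≡ 18 + 24·9 = 234 (mod 1176).
  Combine with x ≡ 4 (mod 23): write x = 234 + 1176·t and require 234 + 1176·t ≡ 4 (mod 23), i.e. 1176·t ≡ 4 − 234 ≡ 0 (mod 23). Since 1176^(−1) ≡ 8 (mod 23) (1176 ≡ 3 (mod 23)), t ≡ 8·0 ≡ 0 (mod 23). So x ≡ 234 + 1176·0 = 234 (mod 27048).
Unique solution in [0, 27048): x = 234.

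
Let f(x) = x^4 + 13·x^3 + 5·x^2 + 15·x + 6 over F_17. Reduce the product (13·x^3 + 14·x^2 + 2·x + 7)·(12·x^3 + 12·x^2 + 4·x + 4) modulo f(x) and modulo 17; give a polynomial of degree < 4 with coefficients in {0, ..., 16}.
a · b ≡ 6·x^3 + 9·x^2 + 10·x + 8 (mod f(x))

Multiply as integer polynomials: a · b = 156·x^6 + 324·x^5 + 244·x^4 + 216·x^3 + 148·x^2 + 36·x + 28. Reducing coefficients mod 17: a · b ≡ 3·x^6 + x^5 + 6·x^4 + 12·x^3 + 12·x^2 + 2·x + 11. Now divide by f(x) = x^4 + 13·x^3 + 5·x^2 + 15·x + 6 in F_17[x], eliminating the leading term at each step:
  leading term 3·x^6: subtract (3·x^2)·f(x) = 3·x^6 + 5·x^5 + 15·x^4 + 11·x^3 + x^2, leaving 13·x^5 + 8·x^4 + x^3 + 11·x^2 + 2·x + 11 (coefficients mod 17)
  leading term 13·x^5: subtract (13·x)·f(x) = 13·x^5 + 16·x^4 + 14·x^3 + 8·x^2 + 10·x, leaving 9·x^4 + 4·x^3 + 3·x^2 + 9·x + 11 (coefficients mod 17)
  leading term 9·x^4: subtract (9)·f(x) = 9·x^4 + 15·x^3 + 11·x^2 + 16·x + 3, leaving 6·x^3 + 9·x^2 + 10·x + 8 (coefficients mod 17)
The degree is now < 4, so this is the remainder. Hence a · b ≡ 6·x^3 + 9·x^2 + 10·x + 8 in F_17[x]/(f).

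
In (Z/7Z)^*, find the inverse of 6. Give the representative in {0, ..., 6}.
Apply the extended Euclidean algorithm to (7, 6), tracking rows (r, s, t) with s·7 + t·6 = r. Each division r_prev = q·r_cur + r_new produces the new row as (previous row) − q·(current row):
  row A: (7, 1, 0)   [1·7 + 0·6 = 7]
  row B: (6, 0, 1)   [0·7 + 1·6 = 6]
  7 = 1·6 + 1   → row C = row A − 1·row B = (1, 1, −1)   [check: 1·7 − 1·6 = 1]
  6 = 6·1 + 0   → remainder 0, stop. gcd = 1 (last nonzero row C).
The gcd is 1, so 6 is invertible mod 7. The last nonzero row gives 1·7 − 1·6 = 1, so t = −1. So 6^(−1) ≡ −1 ≡ 6 (mod 7). Verify: 6 · 6 = 36 ≡ 1 (mod 7). ✓

Final answer: 6^(−1) ≡ 6 (mod 7)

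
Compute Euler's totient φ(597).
φ is multiplicative, with φ(p^e) = p^e − p^(e−1). Factorise 597 = 3 · 199. Then
  φ(597) = (3 − 1) · (199 − 1) = 2 · 198 = 396.

Final answer: φ(597) = 396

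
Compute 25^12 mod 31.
1

Use repeated squaring. Binary(12) = 1100. Walk through the bits of the exponent 12 left-to-right: at each bit after the leading one, square the running value, then multiply by 25 if the bit is 1 (always reducing mod 31):
  bit 1 = 1 (leading): start with 25.
  bit 2 = 1: square 25^2 = 625 ≡ 5; bit is 1, so multiply 5·25 = 125 ≡ 1 (mod 31).
  bit 3 = 0: square 1^2 = 1 (mod 31).
  bit 4 = 0: square 1^2 = 1 (mod 31).
Final value: 25^12 ≡ 1 (mod 31).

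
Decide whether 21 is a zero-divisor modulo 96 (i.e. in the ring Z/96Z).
gcd(21, 96) = 3 > 1, so 21 is not a unit in Z/96Z. In Z/nZ every nonzero non-unit is a zero-divisor: explicitly, take b = 96/gcd = 32 ≠ 0 (mod 96); then 21·32 = 672 = 7·96, i.e. 21·32 ≡ 0 (mod 96). So 21 is a zero-divisor.

Final answer: YES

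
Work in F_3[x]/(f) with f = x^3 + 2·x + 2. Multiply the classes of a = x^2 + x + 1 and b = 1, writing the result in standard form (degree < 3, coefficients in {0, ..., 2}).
a · b ≡ x^2 + x + 1 (mod f(x))

Multiply as integer polynomials: a · b = x^2 + x + 1. Reducing coefficients mod 3: a · b ≡ x^2 + x + 1. This already has degree < 3, so no reduction by f is needed. Hence a · b ≡ x^2 + x + 1 in F_3[x]/(f).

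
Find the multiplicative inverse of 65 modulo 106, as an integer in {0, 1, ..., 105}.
65^(−1) ≡ 31 (mod 106)

Apply the extended Euclidean algorithm to (106, 65), tracking rows (r, s, t) with s·106 + t·65 = r. Each division r_prev = q·r_cur + r_new produces the new row as (previous row) − q·(current row):
  row A: (106, 1, 0)   [1·106 + 0·65 = 106]
  row B: (65, 0, 1)   [0·106 + 1·65 = 65]
  106 = 1·65 + 41   → row C = row A − 1·row B = (41, 1, −1)   [check: 1·106 − 1·65 = 41]
  65 = 1·41 + 24   → row D = row B − 1·row C = (24, −1, 2)   [check: −1·106 + 2·65 = 24]
  41 = 1·24 + 17   → row E = row C − 1·row D = (17, 2, −3)   [check: 2·106 − 3·65 = 17]
  24 = 1·17 + 7   → row F = row D − 1·row E = (7, −3, 5)   [check: −3·106 + 5·65 = 7]
  17 = 2·7 + 3   → row G = row E − 2·row F = (3, 8, −13)   [check: 8·106 − 13·65 = 3]
  7 = 2·3 + 1   → row H = row F − 2·row G = (1, −19, 31)   [check: −19·106 + 31·65 = 1]
  3 = 3·1 + 0   → remainder 0, stop. gcd = 1 (last nonzero row H).
The gcd is 1, so 65 is invertible mod 106. The last nonzero row gives −19·106 + 31·65 = 1, so t = 31. So 65^(−1) ≡ 31 (mod 106). Verify: 65 · 31 = 2015 ≡ 1 (mod 106). ✓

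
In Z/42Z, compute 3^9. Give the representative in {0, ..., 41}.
Use repeated squaring. Binary(9) = 1001. Walk through the bits of the exponent 9 left-to-right: at each bit after the leading one, square the running value, then multiply by 3 if the bit is 1 (always reducing mod 42):
  bit 1 = 1 (leading): start with 3.
  bit 2 = 0: square 3^2 = 9 (mod 42).
  bit 3 = 0: square 9^2 = 81 ≡ 39 (mod 42).
  bit 4 = 1: square 39^2 = 1521 ≡ 9; bit is 1, so multiply 9·3 = 27 (mod 42).
Final value: 3^9 ≡ 27 (mod 42).

Final answer: 27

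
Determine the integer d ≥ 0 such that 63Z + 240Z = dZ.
In the PID Z, (a, b) is generated by gcd(a, b). Compute gcd(240, 63) with the extended Euclidean algorithm, tracking rows (r, s, t) with s·240 + t·63 = r:
  row A: (240, 1, 0)   [1·240 + 0·63 = 240]
  row B: (63, 0, 1)   [0·240 + 1·63 = 63]
  240 = 3·63 + 51   → row C = row A − 3·row B = (51, 1, −3)   [check: 1·240 − 3·63 = 51]
  63 = 1·51 + 12   → row D = row B − 1·row C = (12, −1, 4)   [check: −1·240 + 4·63 = 12]
  51 = 4·12 + 3   → row E = row C − 4·row D = (3, 5, −19)   [check: 5·240 − 19·63 = 3]
  12 = 4·3 + 0   → remainder 0, stop. gcd = 3 (last nonzero row E).
So gcd(63, 240) = 3, with Bézout identity 5·240 − 19·63 = 3. Containment (⊇): the Bézout identity exhibits 3 as an element of (63, 240), giving (3) ⊆ (63, 240). Containment (⊆): since 3 | 63 and 3 | 240 (63 = 3·21, 240 = 3·80), every Z-linear combination of 63 and 240 is divisible by 3, so (63, 240) ⊆ (3). Therefore (63, 240) = (3), d = 3.

Final answer: (63, 240) = (3); d = 3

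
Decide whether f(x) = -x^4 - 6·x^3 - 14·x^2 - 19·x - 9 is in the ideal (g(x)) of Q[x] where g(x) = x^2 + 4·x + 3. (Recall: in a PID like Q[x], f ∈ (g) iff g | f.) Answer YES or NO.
NO

In Q[x] the ideal (g) consists of all multiples of g, so f ∈ (g) iff g | f, i.e. iff the remainder of f on division by g is 0. Divide f by g (g is monic, so eliminate the leading term of the running remainder at each step):
  leading term -x^4: subtract (-x^2)·g(x) = -x^4 - 4·x^3 - 3·x^2, leaving -2·x^3 - 11·x^2 - 19·x - 9
  leading term -2·x^3: subtract (-2·x)·g(x) = -2·x^3 - 8·x^2 - 6·x, leaving -3·x^2 - 13·x - 9
  leading term -3·x^2: subtract (-3)·g(x) = -3·x^2 - 12·x - 9, leaving -x
The remainder r(x) = -x ≠ 0 (and deg r < deg g), so g ∤ f, i.e. f ∉ (g).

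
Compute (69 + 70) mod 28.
27

Reduce the summands first: 69 ≡ 13, 70 ≡ 14 (mod 28), so 69 + 70 ≡ 13 + 14 (mod 28). 13 + 14 = 27; 27 = 0·28 + 27, so (69 + 70) mod 28 = 27.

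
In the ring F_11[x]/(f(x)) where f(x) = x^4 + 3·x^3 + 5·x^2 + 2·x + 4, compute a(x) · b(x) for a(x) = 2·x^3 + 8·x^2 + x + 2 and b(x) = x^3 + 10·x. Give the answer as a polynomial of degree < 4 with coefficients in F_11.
a · b ≡ 9·x^3 + 6·x^2 + 2·x + 2 (mod f(x))

Multiply as integer polynomials: a · b = 2·x^6 + 8·x^5 + 21·x^4 + 82·x^3 + 10·x^2 + 20·x. Reducing coefficients mod 11: a · b ≡ 2·x^6 + 8·x^5 + 10·x^4 + 5·x^3 + 10·x^2 + 9·x. Now divide by f(x) = x^4 + 3·x^3 + 5·x^2 + 2·x + 4 in F_11[x], eliminating the leading term at each step:
  leading term 2·x^6: subtract (2·x^2)·f(x) = 2·x^6 + 6·x^5 + 10·x^4 + 4·x^3 + 8·x^2, leaving 2·x^5 + x^3 + 2·x^2 + 9·x (coefficients mod 11)
  leading term 2·x^5: subtract (2·x)·f(x) = 2·x^5 + 6·x^4 + 10·x^3 + 4·x^2 + 8·x, leaving 5·x^4 + 2·x^3 + 9·x^2 + x (coefficients mod 11)
  leading term 5·x^4: subtract (5)·f(x) = 5·x^4 + 4·x^3 + 3·x^2 + 10·x + 9, leaving 9·x^3 + 6·x^2 + 2·x + 2 (coefficients mod 11)
The degree is now < 4, so this is the remainder. Hence a · b ≡ 9·x^3 + 6·x^2 + 2·x + 2 in F_11[x]/(f).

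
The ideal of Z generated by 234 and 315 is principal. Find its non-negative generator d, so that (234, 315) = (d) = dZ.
(234, 315) = (9); d = 9

In the PID Z, (a, b) is generated by gcd(a, b). Compute gcd(315, 234) with the extended Euclidean algorithm, tracking rows (r, s, t) with s·315 + t·234 = r:
  row A: (315, 1, 0)   [1·315 + 0·234 = 315]
  row B: (234, 0, 1)   [0·315 + 1·234 = 234]
  315 = 1·234 + 81   → row C = row A − 1·row B = (81, 1, −1)   [check: 1·315 − 1·234 = 81]
  234 = 2·81 + 72   → row D = row B − 2·row C = (72, −2, 3)   [check: −2·315 + 3·234 = 72]
  81 = 1·72 + 9   → row E = row C − 1·row D = (9, 3, −4)   [check: 3·315 − 4·234 = 9]
  72 = 8·9 + 0   → remainder 0, stop. gcd = 9 (last nonzero row E).
So gcd(234, 315) = 9, with Bézout identity 3·315 − 4·234 = 9. Containment (⊇): the Bézout identity exhibits 9 as an element of (234, 315), giving (9) ⊆ (234, 315). Containment (⊆): since 9 | 234 and 9 | 315 (234 = 9·26, 315 = 9·35), every Z-linear combination of 234 and 315 is divisible by 9, so (234, 315) ⊆ (9). Therefore (234, 315) = (9), d = 9.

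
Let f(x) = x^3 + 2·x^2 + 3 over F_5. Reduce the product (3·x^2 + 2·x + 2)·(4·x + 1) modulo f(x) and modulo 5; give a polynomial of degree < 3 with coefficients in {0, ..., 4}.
Multiply as integer polynomials: a · b = 12·x^3 + 11·x^2 + 10·x + 2. Reducing coefficients mod 5: a · b ≡ 2·x^3 + x^2 + 2. Now divide by f(x) = x^3 + 2·x^2 + 3 in F_5[x], eliminating the leading term at each step:
  leading term 2·x^3: subtract (2)·f(x) = 2·x^3 + 4·x^2 + 1, leaving 2·x^2 + 1 (coefficients mod 5)
The degree is now < 3, so this is the remainder. Hence a · b ≡ 2·x^2 + 1 in F_5[x]/(f).

Final answer: a · b ≡ 2·x^2 + 1 (mod f(x))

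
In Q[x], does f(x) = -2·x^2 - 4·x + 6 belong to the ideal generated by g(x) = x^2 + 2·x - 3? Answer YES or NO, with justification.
In Q[x] the ideal (g) consists of all multiples of g, so f ∈ (g) iff g | f, i.e. iff the remainder of f on division by g is 0. Divide f by g (g is monic, so eliminate the leading term of the running remainder at each step):
  leading term -2·x^2: subtract (-2)·g(x) = -2·x^2 - 4·x + 6, leaving 0
The remainder is 0, so f(x) = g(x) · h(x) with h(x) = -2. Hence g | f, i.e. f ∈ (g).

Final answer: YES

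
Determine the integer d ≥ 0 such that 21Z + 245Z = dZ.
(21, 245) = (7); d = 7

In the PID Z, (a, b) is generated by gcd(a, b). Compute gcd(245, 21) with the extended Euclidean algorithm, tracking rows (r, s, t) with s·245 + t·21 = r:
  row A: (245, 1, 0)   [1·245 + 0·21 = 245]
  row B: (21, 0, 1)   [0·245 + 1·21 = 21]
  245 = 11·21 + 14   → row C = row A − 11·row B = (14, 1, −11)   [check: 1·245 − 11·21 = 14]
  21 = 1·14 + 7   → row D = row B − 1·row C = (7, −1, 12)   [check: −1·245 + 12·21 = 7]
  14 = 2·7 + 0   → remainder 0, stop. gcd = 7 (last nonzero row D).
So gcd(21, 245) = 7, with Bézout identity −1·245 + 12·21 = 7. Containment (⊇): the Bézout identity exhibits 7 as an element of (21, 245), giving (7) ⊆ (21, 245). Containment (⊆): since 7 | 21 and 7 | 245 (21 = 7·3, 245 = 7·35), every Z-linear combination of 21 and 245 is divisible by 7, so (21, 245) ⊆ (7). Therefore (21, 245) = (7), d = 7.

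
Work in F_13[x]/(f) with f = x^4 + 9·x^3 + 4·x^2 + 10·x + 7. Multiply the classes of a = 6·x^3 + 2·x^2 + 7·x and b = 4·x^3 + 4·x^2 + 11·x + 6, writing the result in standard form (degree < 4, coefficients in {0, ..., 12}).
a · b ≡ 2·x^3 + x^2 + 11·x + 1 (mod f(x))

Multiply as integer polynomials: a · b = 24·x^6 + 32·x^5 + 102·x^4 + 86·x^3 + 89·x^2 + 42·x. Reducing coefficients mod 13: a · b ≡ 11·x^6 + 6·x^5 + 11·x^4 + 8·x^3 + 11·x^2 + 3·x. Now divide by f(x) = x^4 + 9·x^3 + 4·x^2 + 10·x + 7 in F_13[x], eliminating the leading term at each step:
  leading term 11·x^6: subtract (11·x^2)·f(x) = 11·x^6 + 8·x^5 + 5·x^4 + 6·x^3 + 12·x^2, leaving 11·x^5 + 6·x^4 + 2·x^3 + 12·x^2 + 3·x (coefficients mod 13)
  leading term 11·x^5: subtract (11·x)·f(x) = 11·x^5 + 8·x^4 + 5·x^3 + 6·x^2 + 12·x, leaving 11·x^4 + 10·x^3 + 6·x^2 + 4·x (coefficients mod 13)
  leading term 11·x^4: subtract (11)·f(x) = 11·x^4 + 8·x^3 + 5·x^2 + 6·x + 12, leaving 2·x^3 + x^2 + 11·x + 1 (coefficients mod 13)
The degree is now < 4, so this is the remainder. Hence a · b ≡ 2·x^3 + x^2 + 11·x + 1 in F_13[x]/(f).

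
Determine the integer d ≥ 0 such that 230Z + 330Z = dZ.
In the PID Z, (a, b) is generated by gcd(a, b). Compute gcd(330, 230) with the extended Euclidean algorithm, tracking rows (r, s, t) with s·330 + t·230 = r:
  row A: (330, 1, 0)   [1·330 + 0·230 = 330]
  row B: (230, 0, 1)   [0·330 + 1·230 = 230]
  330 = 1·230 + 100   → row C = row A − 1·row B = (100, 1, −1)   [check: 1·330 − 1·230 = 100]
  230 = 2·100 + 30   → row D = row B − 2·row C = (30, −2, 3)   [check: −2·330 + 3·230 = 30]
  100 = 3·30 + 10   → row E = row C − 3·row D = (10, 7, −10)   [check: 7·330 − 10·230 = 10]
  30 = 3·10 + 0   → remainder 0, stop. gcd = 10 (last nonzero row E).
So gcd(230, 330) = 10, with Bézout identity 7·330 − 10·230 = 10. Containment (⊇): the Bézout identity exhibits 10 as an element of (230, 330), giving (10) ⊆ (230, 330). Containment (⊆): since 10 | 230 and 10 | 330 (230 = 10·23, 330 = 10·33), every Z-linear combination of 230 and 330 is divisible by 10, so (230, 330) ⊆ (10). Therefore (230, 330) = (10), d = 10.

Final answer: (230, 330) = (10); d = 10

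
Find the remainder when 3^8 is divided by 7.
2

Use repeated squaring. Binary(8) = 1000. Walk through the bits of the exponent 8 left-to-right: at each bit after the leading one, square the running value, then multiply by 3 if the bit is 1 (always reducing mod 7):
  bit 1 = 1 (leading): start with 3.
  bit 2 = 0: square 3^2 = 9 ≡ 2 (mod 7).
  bit 3 = 0: square 2^2 = 4 (mod 7).
  bit 4 = 0: square 4^2 = 16 ≡ 2 (mod 7).
Final value: 3^8 ≡ 2 (mod 7).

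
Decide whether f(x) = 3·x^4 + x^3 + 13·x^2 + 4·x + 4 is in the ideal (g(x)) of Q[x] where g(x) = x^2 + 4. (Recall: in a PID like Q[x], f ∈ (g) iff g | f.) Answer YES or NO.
In Q[x] the ideal (g) consists of all multiples of g, so f ∈ (g) iff g | f, i.e. iff the remainder of f on division by g is 0. Divide f by g (g is monic, so eliminate the leading term of the running remainder at each step):
  leading term 3·x^4: subtract (3·x^2)·g(x) = 3·x^4 + 12·x^2, leaving x^3 + x^2 + 4·x + 4
  leading term x^3: subtract (x)·g(x) = x^3 + 4·x, leaving x^2 + 4
  leading term x^2: subtract (1)·g(x) = x^2 + 4, leaving 0
The remainder is 0, so f(x) = g(x) · h(x) with h(x) = 3·x^2 + x + 1. Hence g | f, i.e. f ∈ (g).

Final answer: YES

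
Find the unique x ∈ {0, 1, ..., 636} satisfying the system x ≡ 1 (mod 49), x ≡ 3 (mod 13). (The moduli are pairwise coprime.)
x ≡ 393 (mod 637); the representative in [0, 637) is 393

The moduli 49, 13 are pairwise coprime, so by the CRT there is a unique solution mod 49·13 = 637.
Solve by successive substitution. Start with x ≡ 1 (mod 49).
  Combine with x ≡ 3 (mod 13): write x = 1 + 49·t and require 1 + 49·t ≡ 3 (mod 13), i.e. 49·t ≡ 3 − 1 ≡ 2 (mod 13). Since 49^(−1) ≡ 4 (mod 13) (49 ≡ 10 (mod 13)), t ≡ 4·2 ≡ 8 (mod 13). So x ≡ 1 + 49·8 = 393 (mod 637).
Unique solution in [0, 637): x = 393.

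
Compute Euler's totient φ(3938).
φ(3938) = 1780

φ is multiplicative, with φ(p^e) = p^e − p^(e−1). Factorise 3938 = 2 · 11 · 179. Then
  φ(3938) = (2 − 1) · (11 − 1) · (179 − 1) = 1 · 10 · 178 = 1780.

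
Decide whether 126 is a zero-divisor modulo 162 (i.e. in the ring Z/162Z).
YES

gcd(126, 162) = 18 > 1, so 126 is not a unit in Z/162Z. In Z/nZ every nonzero non-unit is a zero-divisor: explicitly, take b = 162/gcd = 9 ≠ 0 (mod 162); then 126·9 = 1134 = 7·162, i.e. 126·9 ≡ 0 (mod 162). So 126 is a zero-divisor.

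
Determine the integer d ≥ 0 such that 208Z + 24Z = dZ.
(208, 24) = (8); d = 8

In the PID Z, (a, b) is generated by gcd(a, b). Compute gcd(208, 24) with the extended Euclidean algorithm, tracking rows (r, s, t) with s·208 + t·24 = r:
  row A: (208, 1, 0)   [1·208 + 0·24 = 208]
  row B: (24, 0, 1)   [0·208 + 1·24 = 24]
  208 = 8·24 + 16   → row C = row A − 8·row B = (16, 1, −8)   [check: 1·208 − 8·24 = 16]
  24 = 1·16 + 8   → row D = row B − 1·row C = (8, −1, 9)   [check: −1·208 + 9·24 = 8]
  16 = 2·8 + 0   → remainder 0, stop. gcd = 8 (last nonzero row D).
So gcd(208, 24) = 8, with Bézout identity −1·208 + 9·24 = 8. Containment (⊇): the Bézout identity exhibits 8 as an element of (208, 24), giving (8) ⊆ (208, 24). Containment (⊆): since 8 | 208 and 8 | 24 (208 = 8·26, 24 = 8·3), every Z-linear combination of 208 and 24 is divisible by 8, so (208, 24) ⊆ (8). Therefore (208, 24) = (8), d = 8.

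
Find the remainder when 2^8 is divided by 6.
Use repeated squaring. Binary(8) = 1000. Walk through the bits of the exponent 8 left-to-right: at each bit after the leading one, square the running value, then multiply by 2 if the bit is 1 (always reducing mod 6):
  bit 1 = 1 (leading): start with 2.
  bit 2 = 0: square 2^2 = 4 (mod 6).
  bit 3 = 0: square 4^2 = 16 ≡ 4 (mod 6).
  bit 4 = 0: square 4^2 = 16 ≡ 4 (mod 6).
Final value: 2^8 ≡ 4 (mod 6).

Final answer: 4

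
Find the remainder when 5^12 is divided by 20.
Use repeated squaring. Binary(12) = 1100. Walk through the bits of the exponent 12 left-to-right: at each bit after the leading one, square the running value, then multiply by 5 if the bit is 1 (always reducing mod 20):
  bit 1 = 1 (leading): start with 5.
  bit 2 = 1: square 5^2 = 25 ≡ 5; bit is 1, so multiply 5·5 = 25 ≡ 5 (mod 20).
  bit 3 = 0: square 5^2 = 25 ≡ 5 (mod 20).
  bit 4 = 0: square 5^2 = 25 ≡ 5 (mod 20).
Final value: 5^12 ≡ 5 (mod 20).

Final answer: 5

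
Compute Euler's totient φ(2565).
φ(2565) = 1296

φ is multiplicative, with φ(p^e) = p^e − p^(e−1). Factorise 2565 = 3^3 · 5 · 19. Then
  φ(2565) = (3^3 − 3^2) · (5 − 1) · (19 − 1) = 18 · 4 · 18 = 1296.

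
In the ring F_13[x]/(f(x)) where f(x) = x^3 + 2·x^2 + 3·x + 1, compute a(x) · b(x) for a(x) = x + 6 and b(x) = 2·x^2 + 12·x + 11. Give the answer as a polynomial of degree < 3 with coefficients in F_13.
a · b ≡ 7·x^2 + 12·x + 12 (mod f(x))

Multiply as integer polynomials: a · b = 2·x^3 + 24·x^2 + 83·x + 66. Reducing coefficients mod 13: a · b ≡ 2·x^3 + 11·x^2 + 5·x + 1. Now divide by f(x) = x^3 + 2·x^2 + 3·x + 1 in F_13[x], eliminating the leading term at each step:
  leading term 2·x^3: subtract (2)·f(x) = 2·x^3 + 4·x^2 + 6·x + 2, leaving 7·x^2 + 12·x + 12 (coefficients mod 13)
The degree is now < 3, so this is the remainder. Hence a · b ≡ 7·x^2 + 12·x + 12 in F_13[x]/(f).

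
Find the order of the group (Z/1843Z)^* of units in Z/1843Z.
|(Z/1843Z)^*| = 1728

(Z/1843Z)^* consists of the classes a with gcd(a, 1843) = 1, so its order is φ(1843). φ is multiplicative, with φ(p^e) = p^e − p^(e−1). Factorise 1843 = 19 · 97. Then
  φ(1843) = (19 − 1) · (97 − 1) = 18 · 96 = 1728.
Thus |(Z/1843Z)^*| = 1728.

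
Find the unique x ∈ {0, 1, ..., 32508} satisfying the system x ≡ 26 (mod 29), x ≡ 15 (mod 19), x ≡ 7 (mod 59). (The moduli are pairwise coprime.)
x ≡ 14816 (mod 32509); the representative in [0, 32509) is 14816

The moduli 29, 19, 59 are pairwise coprime, so by the CRT there is a unique solution mod 29·19·59 = 32509.
Solve by successive substitution. Start with x ≡ 26 (mod 29).
  Combine with x ≡ 15 (mod 19): write x = 26 + 29·t and require 26 + 29·t ≡ 15 (mod 19), i.e. 29·t ≡ 15 − 26 ≡ 8 (mod 19). Since 29^(−1) ≡ 2 (mod 19) (29 ≡ 10 (mod 19)), t ≡ 2·8 ≡ 16 (mod 19). So x ≡ 26 + 29·16 = 490 (mod 551).
  Combine with x ≡ 7 (mod 59): write x = 490 + 551·t and require 490 + 551·t ≡ 7 (mod 59), i.e. 551·t ≡ 7 − 490 ≡ 48 (mod 59). Since 551^(−1) ≡ 3 (mod 59) (551 ≡ 20 (mod 59)), t ≡ 3·48 ≡ 26 (mod 59). So x ≡ 490 + 551·26 = 14816 (mod 32509).
Unique solution in [0, 32509): x = 14816.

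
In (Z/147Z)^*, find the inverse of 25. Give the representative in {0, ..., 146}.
25^(−1) ≡ 100 (mod 147)

Apply the extended Euclidean algorithm to (147, 25), tracking rows (r, s, t) with s·147 + t·25 = r. Each division r_prev = q·r_cur + r_new produces the new row as (previous row) − q·(current row):
  row A: (147, 1, 0)   [1·147 + 0·25 = 147]
  row B: (25, 0, 1)   [0·147 + 1·25 = 25]
  147 = 5·25 + 22   → row C = row A − 5·row B = (22, 1, −5)   [check: 1·147 − 5·25 = 22]
  25 = 1·22 + 3   → row D = row B − 1·row C = (3, −1, 6)   [check: −1·147 + 6·25 = 3]
  22 = 7·3 + 1   → row E = row C − 7·row D = (1, 8, −47)   [check: 8·147 − 47·25 = 1]
  3 = 3·1 + 0   → remainder 0, stop. gcd = 1 (last nonzero row E).
The gcd is 1, so 25 is invertible mod 147. The last nonzero row gives 8·147 − 47·25 = 1, so t = −47. So 25^(−1) ≡ −47 ≡ 100 (mod 147). Verify: 25 · 100 = 2500 ≡ 1 (mod 147). ✓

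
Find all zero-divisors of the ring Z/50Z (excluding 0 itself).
nonzero zero-divisors of Z/50Z = {2, 4, 5, 6, 8, 10, 12, 14, 15, 16, 18, 20, 22, 24, 25, 26, 28, 30, 32, 34, 35, 36, 38, 40, 42, 44, 45, 46, 48}

An element a ∈ Z/50Z (with a ≠ 0) is a zero-divisor iff gcd(a, 50) > 1 (because a is a unit precisely when gcd(a, n) = 1, and in Z/nZ every nonzero, non-unit element is a zero-divisor). Scan a = 1, ..., 49 and keep those with gcd(a, 50) > 1:
  gcd(2, 50) = 2, gcd(4, 50) = 2, gcd(5, 50) = 5, gcd(6, 50) = 2, gcd(8, 50) = 2, gcd(10, 50) = 10, gcd(12, 50) = 2, gcd(14, 50) = 2, gcd(15, 50) = 5, gcd(16, 50) = 2, gcd(18, 50) = 2, gcd(20, 50) = 10, gcd(22, 50) = 2, gcd(24, 50) = 2, gcd(25, 50) = 25, gcd(26, 50) = 2, gcd(28, 50) = 2, gcd(30, 50) = 10, gcd(32, 50) = 2, gcd(34, 50) = 2, gcd(35, 50) = 5, gcd(36, 50) = 2, gcd(38, 50) = 2, gcd(40, 50) = 10, gcd(42, 50) = 2, gcd(44, 50) = 2, gcd(45, 50) = 5, gcd(46, 50) = 2, gcd(48, 50) = 2.
All other a ∈ {1, ..., 49} have gcd(a, 50) = 1 and are units. So the nonzero zero-divisors are exactly the 29 values of a appearing in this scan.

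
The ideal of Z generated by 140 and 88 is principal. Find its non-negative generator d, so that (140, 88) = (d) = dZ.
(140, 88) = (4); d = 4

In the PID Z, (a, b) is generated by gcd(a, b). Compute gcd(140, 88) with the extended Euclidean algorithm, tracking rows (r, s, t) with s·140 + t·88 = r:
  row A: (140, 1, 0)   [1·140 + 0·88 = 140]
  row B: (88, 0, 1)   [0·140 + 1·88 = 88]
  140 = 1·88 + 52   → row C = row A − 1·row B = (52, 1, −1)   [check: 1·140 − 1·88 = 52]
  88 = 1·52 + 36   → row D = row B − 1·row C = (36, −1, 2)   [check: −1·140 + 2·88 = 36]
  52 = 1·36 + 16   → row E = row C − 1·row D = (16, 2, −3)   [check: 2·140 − 3·88 = 16]
  36 = 2·16 + 4   → row F = row D − 2·row E = (4, −5, 8)   [check: −5·140 + 8·88 = 4]
  16 = 4·4 + 0   → remainder 0, stop. gcd = 4 (last nonzero row F).
So gcd(140, 88) = 4, with Bézout identity −5·140 + 8·88 = 4. Containment (⊇): the Bézout identity exhibits 4 as an element of (140, 88), giving (4) ⊆ (140, 88). Containment (⊆): since 4 | 140 and 4 | 88 (140 = 4·35, 88 = 4·22), every Z-linear combination of 140 and 88 is divisible by 4, so (140, 88) ⊆ (4). Therefore (140, 88) = (4), d = 4.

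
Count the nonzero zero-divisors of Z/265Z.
Z/265Z has 56 nonzero zero-divisors

In Z/265Z each nonzero element is either a unit (gcd with 265 is 1) or a zero-divisor (gcd > 1). The number of units is φ(265): factorise 265 = 5 · 53, so φ(265) = (5 − 1) · (53 − 1) = 4 · 52 = 208. The nonzero elements number 265 − 1 = 264. Hence the nonzero zero-divisors number 264 − 208 = 56.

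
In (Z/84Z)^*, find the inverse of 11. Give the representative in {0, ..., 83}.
11^(−1) ≡ 23 (mod 84)

Apply the extended Euclidean algorithm to (84, 11), tracking rows (r, s, t) with s·84 + t·11 = r. Each division r_prev = q·r_cur + r_new produces the new row as (previous row) − q·(current row):
  row A: (84, 1, 0)   [1·84 + 0·11 = 84]
  row B: (11, 0, 1)   [0·84 + 1·11 = 11]
  84 = 7·11 + 7   → row C = row A − 7·row B = (7, 1, −7)   [check: 1·84 − 7·11 = 7]
  11 = 1·7 + 4   → row D = row B − 1·row C = (4, −1, 8)   [check: −1·84 + 8·11 = 4]
  7 = 1·4 + 3   → row E = row C − 1·row D = (3, 2, −15)   [check: 2·84 − 15·11 = 3]
  4 = 1·3 + 1   → row F = row D − 1·row E = (1, −3, 23)   [check: −3·84 + 23·11 = 1]
  3 = 3·1 + 0   → remainder 0, stop. gcd = 1 (last nonzero row F).
The gcd is 1, so 11 is invertible mod 84. The last nonzero row gives −3·84 + 23·11 = 1, so t = 23. So 11^(−1) ≡ 23 (mod 84). Verify: 11 · 23 = 253 ≡ 1 (mod 84). ✓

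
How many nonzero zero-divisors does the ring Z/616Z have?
In Z/616Z each nonzero element is either a unit (gcd with 616 is 1) or a zero-divisor (gcd > 1). The number of units is φ(616): factorise 616 = 2^3 · 7 · 11, so φ(616) = (2^3 − 2^2) · (7 − 1) · (11 − 1) = 4 · 6 · 10 = 240. The nonzero elements number 616 − 1 = 615. Hence the nonzero zero-divisors number 615 − 240 = 375.

Final answer: Z/616Z has 375 nonzero zero-divisors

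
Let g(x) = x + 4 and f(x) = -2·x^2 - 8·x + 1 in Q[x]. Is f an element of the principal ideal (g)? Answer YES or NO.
In Q[x] the ideal (g) consists of all multiples of g, so f ∈ (g) iff g | f, i.e. iff the remainder of f on division by g is 0. Divide f by g (g is monic, so eliminate the leading term of the running remainder at each step):
  leading term -2·x^2: subtract (-2·x)·g(x) = -2·x^2 - 8·x, leaving 1
The remainder r(x) = 1 ≠ 0 (and deg r < deg g), so g ∤ f, i.e. f ∉ (g).

Final answer: NO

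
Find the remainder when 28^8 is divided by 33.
Use repeated squaring. Binary(8) = 1000. Walk through the bits of the exponent 8 left-to-right: at each bit after the leading one, square the running value, then multiply by 28 if the bit is 1 (always reducing mod 33):
  bit 1 = 1 (leading): start with 28.
  bit 2 = 0: square 28^2 = 784 ≡ 25 (mod 33).
  bit 3 = 0: square 25^2 = 625 ≡ 31 (mod 33).
  bit 4 = 0: square 31^2 = 961 ≡ 4 (mod 33).
Final value: 28^8 ≡ 4 (mod 33).

Final answer: 4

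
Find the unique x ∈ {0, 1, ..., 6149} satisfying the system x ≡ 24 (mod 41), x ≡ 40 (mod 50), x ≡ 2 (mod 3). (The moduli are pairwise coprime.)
x ≡ 3140 (mod 6150); the representative in [0, 6150) is 3140

The moduli 41, 50, 3 are pairwise coprime, so by the CRT there is a unique solution mod 41·50·3 = 6150.
Solve by successive substitution. Start with x ≡ 24 (mod 41).
  Combine with x ≡ 40 (mod 50): write x = 24 + 41·t and require 24 + 41·t ≡ 40 (mod 50), i.e. 41·t ≡ 40 − 24 ≡ 16 (mod 50). Since 41^(−1) ≡ 11 (mod 50), t ≡ 11·16 ≡ 26 (mod 50). So x ≡ 24 + 41·26 = 1090 (mod 2050).
  Combine with x ≡ 2 (mod 3): write x = 1090 + 2050·t and require 1090 + 2050·t ≡ 2 (mod 3), i.e. 2050·t ≡ 2 − 1090 ≡ 1 (mod 3). Since 2050^(−1) ≡ 1 (mod 3) (2050 ≡ 1 (mod 3)), t ≡ 1·1 ≡ 1 (mod 3). So x ≡ 1090 + 2050·1 = 3140 (mod 6150).
Unique solution in [0, 6150): x = 3140.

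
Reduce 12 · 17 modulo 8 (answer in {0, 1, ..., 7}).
4

Reduce the factors first: 12 ≡ 4, 17 ≡ 1 (mod 8), so 12 · 17 ≡ 4 · 1 (mod 8). 4 · 1 = 4. Dividing by 8: 4 = 0·8 + 4. So (12 · 17) mod 8 = 4.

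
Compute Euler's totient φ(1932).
φ(1932) = 528

φ is multiplicative, with φ(p^e) = p^e − p^(e−1). Factorise 1932 = 2^2 · 3 · 7 · 23. Then
  φ(1932) = (2^2 − 2^1) · (3 − 1) · (7 − 1) · (23 − 1) = 2 · 2 · 6 · 22 = 528.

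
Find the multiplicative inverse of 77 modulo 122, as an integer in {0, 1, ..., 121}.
77^(−1) ≡ 103 (mod 122)

Apply the extended Euclidean algorithm to (122, 77), tracking rows (r, s, t) with s·122 + t·77 = r. Each division r_prev = q·r_cur + r_new produces the new row as (previous row) − q·(current row):
  row A: (122, 1, 0)   [1·122 + 0·77 = 122]
  row B: (77, 0, 1)   [0·122 + 1·77 = 77]
  122 = 1·77 + 45   → row C = row A − 1·row B = (45, 1, −1)   [check: 1·122 − 1·77 = 45]
  77 = 1·45 + 32   → row D = row B − 1·row C = (32, −1, 2)   [check: −1·122 + 2·77 = 32]
  45 = 1·32 + 13   → row E = row C − 1·row D = (13, 2, −3)   [check: 2·122 − 3·77 = 13]
  32 = 2·13 + 6   → row F = row D − 2·row E = (6, −5, 8)   [check: −5·122 + 8·77 = 6]
  13 = 2·6 + 1   → row G = row E − 2·row F = (1, 12, −19)   [check: 12·122 − 19·77 = 1]
  6 = 6·1 + 0   → remainder 0, stop. gcd = 1 (last nonzero row G).
The gcd is 1, so 77 is invertible mod 122. The last nonzero row gives 12·122 − 19·77 = 1, so t = −19. So 77^(−1) ≡ −19 ≡ 103 (mod 122). Verify: 77 · 103 = 7931 ≡ 1 (mod 122). ✓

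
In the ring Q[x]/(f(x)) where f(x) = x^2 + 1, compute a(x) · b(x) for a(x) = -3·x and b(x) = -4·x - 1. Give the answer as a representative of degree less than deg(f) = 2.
First multiply in Q[x] without reducing: a · b = 12·x^2 + 3·x. Now divide by f(x) = x^2 + 1, eliminating the leading term at each step:
  leading term 12·x^2: subtract (12)·f(x) = 12·x^2 + 12, leaving 3·x - 12
The degree is now < 2, so this is the remainder. Hence a · b ≡ 3·x - 12 in Q[x]/(f).

Final answer: a · b ≡ 3·x - 12 (mod f(x))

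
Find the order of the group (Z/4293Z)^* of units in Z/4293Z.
|(Z/4293Z)^*| = 2808

(Z/4293Z)^* consists of the classes a with gcd(a, 4293) = 1, so its order is φ(4293). φ is multiplicative, with φ(p^e) = p^e − p^(e−1). Factorise 4293 = 3^4 · 53. Then
  φ(4293) = (3^4 − 3^3) · (53 − 1) = 54 · 52 = 2808.
Thus |(Z/4293Z)^*| = 2808.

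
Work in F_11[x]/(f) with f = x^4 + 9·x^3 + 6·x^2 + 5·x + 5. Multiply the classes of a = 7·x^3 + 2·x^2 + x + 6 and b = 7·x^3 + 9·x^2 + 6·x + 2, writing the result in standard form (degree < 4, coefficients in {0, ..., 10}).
a · b ≡ 7·x^3 + 10·x^2 + 2 (mod f(x))

Multiply as integer polynomials: a · b = 49·x^6 + 77·x^5 + 67·x^4 + 77·x^3 + 64·x^2 + 38·x + 12. Reducing coefficients mod 11: a · b ≡ 5·x^6 + x^4 + 9·x^2 + 5·x + 1. Now divide by f(x) = x^4 + 9·x^3 + 6·x^2 + 5·x + 5 in F_11[x], eliminating the leading term at each step:
  leading term 5·x^6: subtract (5·x^2)·f(x) = 5·x^6 + x^5 + 8·x^4 + 3·x^3 + 3·x^2, leaving 10·x^5 + 4·x^4 + 8·x^3 + 6·x^2 + 5·x + 1 (coefficients mod 11)
  leading term 10·x^5: subtract (10·x)·f(x) = 10·x^5 + 2·x^4 + 5·x^3 + 6·x^2 + 6·x, leaving 2·x^4 + 3·x^3 + 10·x + 1 (coefficients mod 11)
  leading term 2·x^4: subtract (2)·f(x) = 2·x^4 + 7·x^3 + x^2 + 10·x + 10, leaving 7·x^3 + 10·x^2 + 2 (coefficients mod 11)
The degree is now < 4, so this is the remainder. Hence a · b ≡ 7·x^3 + 10·x^2 + 2 in F_11[x]/(f).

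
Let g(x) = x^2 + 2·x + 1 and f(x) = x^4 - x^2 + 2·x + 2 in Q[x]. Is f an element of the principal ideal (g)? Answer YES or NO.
YES

In Q[x] the ideal (g) consists of all multiples of g, so f ∈ (g) iff g | f, i.e. iff the remainder of f on division by g is 0. Divide f by g (g is monic, so eliminate the leading term of the running remainder at each step):
  leading term x^4: subtract (x^2)·g(x) = x^4 + 2·x^3 + x^2, leaving -2·x^3 - 2·x^2 + 2·x + 2
  leading term -2·x^3: subtract (-2·x)·g(x) = -2·x^3 - 4·x^2 - 2·x, leaving 2·x^2 + 4·x + 2
  leading term 2·x^2: subtract (2)·g(x) = 2·x^2 + 4·x + 2, leaving 0
The remainder is 0, so f(x) = g(x) · h(x) with h(x) = x^2 - 2·x + 2. Hence g | f, i.e. f ∈ (g).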